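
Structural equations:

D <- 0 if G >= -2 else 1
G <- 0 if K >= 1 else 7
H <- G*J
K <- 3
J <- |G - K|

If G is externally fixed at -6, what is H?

-54

do(G=-6) replaces the equation G <- 0 if K >= 1 else 7 with the constant G = -6.
J = |G - K|  [with G=-6, K=3]  = 9
H = G*J  [with G=-6, J=9]  = -54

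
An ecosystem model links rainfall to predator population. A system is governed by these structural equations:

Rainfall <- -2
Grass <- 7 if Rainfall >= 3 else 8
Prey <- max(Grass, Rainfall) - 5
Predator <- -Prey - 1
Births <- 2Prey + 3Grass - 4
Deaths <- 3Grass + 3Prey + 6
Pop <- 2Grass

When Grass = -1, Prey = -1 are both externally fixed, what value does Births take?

Under do(Grass = -1, Prey = -1), each intervened variable's structural equation is replaced by its fixed value.
Births = 2Prey + 3Grass - 4  [with Prey=-1, Grass=-1]  = -9

-9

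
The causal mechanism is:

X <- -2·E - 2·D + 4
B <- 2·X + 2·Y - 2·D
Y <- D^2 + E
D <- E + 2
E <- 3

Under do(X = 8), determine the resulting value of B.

Intervening sets X = 8 and removes its equation (X <- -2·E - 2·D + 4).
D = E + 2  [with E=3]  = 5
Y = D^2 + E  [with D=5, E=3]  = 28
B = 2·X + 2·Y - 2·D  [with X=8, Y=28, D=5]  = 62

62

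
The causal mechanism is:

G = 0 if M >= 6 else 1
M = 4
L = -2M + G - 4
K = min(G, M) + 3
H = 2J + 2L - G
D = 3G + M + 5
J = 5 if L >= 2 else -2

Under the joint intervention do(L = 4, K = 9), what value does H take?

Under do(L = 4, K = 9), each intervened variable's structural equation is replaced by its fixed value.
G = 0 if M >= 6 else 1  [with M=4]  = 1
J = 5 if L >= 2 else -2  [with L=4]  = 5
H = 2J + 2L - G  [with J=5, L=4, G=1]  = 17

17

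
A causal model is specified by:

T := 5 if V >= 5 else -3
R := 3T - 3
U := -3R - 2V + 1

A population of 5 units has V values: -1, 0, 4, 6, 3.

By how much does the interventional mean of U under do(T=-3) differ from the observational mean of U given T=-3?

Under do(T=-3), T's equation is replaced by T=-3 for every unit. Per-unit U: 39, 37, 29, 25, 31. Mean = 32.2.
Conditioning on T=-3 selects the 4 unit(s) with V ∈ {-1, 0, 4, 3}. Their U values: 39, 37, 29, 31. Mean = 34.
Difference = 32.2 − 34 = -1.8.

-1.8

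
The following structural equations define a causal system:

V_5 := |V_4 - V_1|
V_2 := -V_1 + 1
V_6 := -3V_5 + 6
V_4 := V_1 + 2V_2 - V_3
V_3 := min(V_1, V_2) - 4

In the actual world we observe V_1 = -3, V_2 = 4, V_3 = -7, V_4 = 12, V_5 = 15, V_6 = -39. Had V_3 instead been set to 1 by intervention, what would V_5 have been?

do(V_3=1) replaces the equation V_3 := min(V_1, V_2) - 4 with the constant V_3 = 1.
V_2 = -V_1 + 1  [with V_1=-3]  = 4
V_4 = V_1 + 2V_2 - V_3  [with V_1=-3, V_2=4, V_3=1]  = 4
V_5 = |V_4 - V_1|  [with V_4=4, V_1=-3]  = 7

7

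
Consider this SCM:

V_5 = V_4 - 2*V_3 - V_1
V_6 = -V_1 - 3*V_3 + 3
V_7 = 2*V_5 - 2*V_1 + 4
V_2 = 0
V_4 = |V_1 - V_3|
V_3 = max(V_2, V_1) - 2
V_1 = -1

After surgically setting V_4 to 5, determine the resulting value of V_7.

The intervention breaks the incoming arrows to V_4: V_4 = |V_1 - V_3| no longer applies, and V_4 = 5.
V_3 = max(V_2, V_1) - 2  [with V_2=0, V_1=-1]  = -2
V_5 = V_4 - 2*V_3 - V_1  [with V_4=5, V_3=-2, V_1=-1]  = 10
V_7 = 2*V_5 - 2*V_1 + 4  [with V_5=10, V_1=-1]  = 26

26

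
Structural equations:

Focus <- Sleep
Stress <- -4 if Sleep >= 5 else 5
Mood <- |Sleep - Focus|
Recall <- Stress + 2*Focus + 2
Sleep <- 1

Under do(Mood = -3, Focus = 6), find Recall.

19

The joint intervention fixes Mood = -3, Focus = 6, removing each variable's own equation.
Stress = -4 if Sleep >= 5 else 5  [with Sleep=1]  = 5
Recall = Stress + 2*Focus + 2  [with Stress=5, Focus=6]  = 19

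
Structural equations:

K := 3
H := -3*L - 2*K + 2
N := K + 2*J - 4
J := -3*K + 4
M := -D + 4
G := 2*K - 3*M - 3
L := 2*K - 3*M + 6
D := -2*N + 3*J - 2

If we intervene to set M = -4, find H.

do(M=-4) replaces the equation M := -D + 4 with the constant M = -4.
L = 2*K - 3*M + 6  [with K=3, M=-4]  = 24
H = -3*L - 2*K + 2  [with L=24, K=3]  = -76

-76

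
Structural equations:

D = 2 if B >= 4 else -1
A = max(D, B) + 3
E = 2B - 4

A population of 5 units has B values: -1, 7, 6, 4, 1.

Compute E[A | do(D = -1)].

6.4

The intervention sets D=-1 in all 5 units regardless of B. Recomputing A per unit gives 2, 10, 9, 7, 4; average 6.4.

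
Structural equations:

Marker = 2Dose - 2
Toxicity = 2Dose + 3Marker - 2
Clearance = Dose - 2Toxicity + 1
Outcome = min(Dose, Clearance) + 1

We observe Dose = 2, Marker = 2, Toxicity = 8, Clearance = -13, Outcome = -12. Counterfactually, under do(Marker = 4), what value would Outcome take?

-24

do(Marker=4) replaces the equation Marker = 2Dose - 2 with the constant Marker = 4.
Toxicity = 2Dose + 3Marker - 2  [with Dose=2, Marker=4]  = 14
Clearance = Dose - 2Toxicity + 1  [with Dose=2, Toxicity=14]  = -25
Outcome = min(Dose, Clearance) + 1  [with Dose=2, Clearance=-25]  = -24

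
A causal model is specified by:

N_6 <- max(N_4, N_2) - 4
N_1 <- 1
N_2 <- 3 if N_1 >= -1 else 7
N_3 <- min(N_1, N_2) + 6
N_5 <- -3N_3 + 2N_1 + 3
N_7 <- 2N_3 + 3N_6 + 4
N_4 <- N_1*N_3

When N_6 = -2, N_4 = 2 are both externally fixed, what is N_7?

Under do(N_6 = -2, N_4 = 2), each intervened variable's structural equation is replaced by its fixed value.
N_2 = 3 if N_1 >= -1 else 7  [with N_1=1]  = 3
N_3 = min(N_1, N_2) + 6  [with N_1=1, N_2=3]  = 7
N_7 = 2N_3 + 3N_6 + 4  [with N_3=7, N_6=-2]  = 12

12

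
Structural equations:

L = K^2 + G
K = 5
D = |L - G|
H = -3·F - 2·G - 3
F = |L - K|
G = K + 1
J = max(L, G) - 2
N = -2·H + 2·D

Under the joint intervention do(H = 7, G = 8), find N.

36

The joint intervention fixes H = 7, G = 8, removing each variable's own equation.
L = K^2 + G  [with K=5, G=8]  = 33
D = |L - G|  [with L=33, G=8]  = 25
N = -2·H + 2·D  [with H=7, D=25]  = 36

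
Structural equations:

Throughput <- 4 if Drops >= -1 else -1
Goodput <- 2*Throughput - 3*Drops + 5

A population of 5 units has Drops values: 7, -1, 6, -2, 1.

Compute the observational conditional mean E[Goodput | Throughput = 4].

3.25

Conditioning on Throughput=4 selects the 4 unit(s) with Drops ∈ {7, -1, 6, 1}. Their Goodput values: -8, 16, -5, 10. Mean = 3.25.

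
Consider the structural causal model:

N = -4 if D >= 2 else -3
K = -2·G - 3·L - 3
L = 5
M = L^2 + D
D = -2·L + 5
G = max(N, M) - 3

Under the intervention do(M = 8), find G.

5

do(M=8) replaces the equation M = L^2 + D with the constant M = 8.
D = -2·L + 5  [with L=5]  = -5
N = -4 if D >= 2 else -3  [with D=-5]  = -3
G = max(N, M) - 3  [with N=-3, M=8]  = 5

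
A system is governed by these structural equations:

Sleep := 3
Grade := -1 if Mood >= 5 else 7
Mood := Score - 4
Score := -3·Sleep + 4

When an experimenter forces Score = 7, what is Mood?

The intervention breaks the incoming arrows to Score: Score := -3·Sleep + 4 no longer applies, and Score = 7.
Mood = Score - 4  [with Score=7]  = 3

3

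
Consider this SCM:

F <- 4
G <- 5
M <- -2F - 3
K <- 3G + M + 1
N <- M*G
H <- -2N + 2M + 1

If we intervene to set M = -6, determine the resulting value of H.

49

The intervention breaks the incoming arrows to M: M <- -2F - 3 no longer applies, and M = -6.
N = M*G  [with M=-6, G=5]  = -30
H = -2N + 2M + 1  [with N=-30, M=-6]  = 49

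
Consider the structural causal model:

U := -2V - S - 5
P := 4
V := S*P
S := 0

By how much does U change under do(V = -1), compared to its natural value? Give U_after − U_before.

The intervention breaks the incoming arrows to V: V := S*P no longer applies, and V = -1.
U = -2V - S - 5  [with V=-1, S=0]  = -3
Without intervention: V = S*P  [with S=0, P=4]  = 0; U = -2V - S - 5  [with V=0, S=0]  = -5.
Change = -3 − (-5) = 2.

2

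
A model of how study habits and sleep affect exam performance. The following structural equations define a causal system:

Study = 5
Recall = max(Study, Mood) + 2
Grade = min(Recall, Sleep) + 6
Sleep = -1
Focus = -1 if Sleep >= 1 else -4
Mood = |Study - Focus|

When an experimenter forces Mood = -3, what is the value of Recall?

Intervening sets Mood = -3 and removes its equation (Mood = |Study - Focus|).
Recall = max(Study, Mood) + 2  [with Study=5, Mood=-3]  = 7

7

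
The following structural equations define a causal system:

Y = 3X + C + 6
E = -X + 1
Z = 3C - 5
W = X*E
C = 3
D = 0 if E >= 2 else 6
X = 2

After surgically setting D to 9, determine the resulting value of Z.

do(D=9) replaces the equation D = 0 if E >= 2 else 6 with the constant D = 9.
No directed path runs from D to Z, so Z keeps its natural value.
Z = 3C - 5  [with C=3]  = 4

4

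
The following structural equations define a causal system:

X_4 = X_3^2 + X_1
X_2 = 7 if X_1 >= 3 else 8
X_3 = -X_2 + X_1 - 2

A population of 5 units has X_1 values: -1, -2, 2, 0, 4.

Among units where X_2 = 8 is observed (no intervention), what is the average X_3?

-10.25

Observing X_2=8 restricts to units where X_2's equation naturally yields 8: X_1 ∈ {-1, -2, 2, 0}. In that subpopulation X_3 = -11, -12, -8, -10, mean -10.25.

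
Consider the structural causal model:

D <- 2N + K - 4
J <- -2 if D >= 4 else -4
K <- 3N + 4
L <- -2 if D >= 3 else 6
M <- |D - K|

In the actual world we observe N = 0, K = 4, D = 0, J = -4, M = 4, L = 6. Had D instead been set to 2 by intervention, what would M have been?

do(D=2) replaces the equation D <- 2N + K - 4 with the constant D = 2.
K = 3N + 4  [with N=0]  = 4
M = |D - K|  [with D=2, K=4]  = 2

2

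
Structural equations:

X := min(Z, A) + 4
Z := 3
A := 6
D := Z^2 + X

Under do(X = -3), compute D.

6

The intervention breaks the incoming arrows to X: X := min(Z, A) + 4 no longer applies, and X = -3.
D = Z^2 + X  [with Z=3, X=-3]  = 6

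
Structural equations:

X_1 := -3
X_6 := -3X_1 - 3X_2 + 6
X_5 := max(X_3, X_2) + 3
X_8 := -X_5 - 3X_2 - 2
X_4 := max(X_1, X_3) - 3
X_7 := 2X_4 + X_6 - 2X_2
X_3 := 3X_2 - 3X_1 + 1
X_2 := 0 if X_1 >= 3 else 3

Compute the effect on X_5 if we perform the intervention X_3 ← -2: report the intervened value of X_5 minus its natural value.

do(X_3=-2) replaces the equation X_3 := 3X_2 - 3X_1 + 1 with the constant X_3 = -2.
X_2 = 0 if X_1 >= 3 else 3  [with X_1=-3]  = 3
X_5 = max(X_3, X_2) + 3  [with X_3=-2, X_2=3]  = 6
Without intervention: X_2 = 0 if X_1 >= 3 else 3  [with X_1=-3]  = 3; X_3 = 3X_2 - 3X_1 + 1  [with X_2=3, X_1=-3]  = 19; X_5 = max(X_3, X_2) + 3  [with X_3=19, X_2=3]  = 22.
Change = 6 − 22 = -16.

-16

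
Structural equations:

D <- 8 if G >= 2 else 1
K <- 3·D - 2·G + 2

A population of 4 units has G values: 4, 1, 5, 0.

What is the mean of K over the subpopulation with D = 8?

17

E[K|D=8] averages over only the 2 units with D=8 (G = 4, 5): K = 18, 16, mean 17.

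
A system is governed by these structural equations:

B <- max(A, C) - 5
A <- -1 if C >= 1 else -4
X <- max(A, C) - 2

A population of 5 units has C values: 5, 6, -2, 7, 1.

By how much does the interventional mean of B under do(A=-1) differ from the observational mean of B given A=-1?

-1.15

Under do(A=-1), A's equation is replaced by A=-1 for every unit. Per-unit B: 0, 1, -6, 2, -4. Mean = -1.4.
E[B|A=-1] averages over only the 4 units with A=-1 (C = 5, 6, 7, 1): B = 0, 1, 2, -4, mean -0.25.
Difference = -1.4 − (-0.25) = -1.15.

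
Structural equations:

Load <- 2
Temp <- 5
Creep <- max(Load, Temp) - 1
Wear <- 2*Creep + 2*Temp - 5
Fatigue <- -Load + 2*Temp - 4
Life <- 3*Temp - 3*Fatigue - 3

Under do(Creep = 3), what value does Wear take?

11

The intervention breaks the incoming arrows to Creep: Creep <- max(Load, Temp) - 1 no longer applies, and Creep = 3.
Wear = 2*Creep + 2*Temp - 5  [with Creep=3, Temp=5]  = 11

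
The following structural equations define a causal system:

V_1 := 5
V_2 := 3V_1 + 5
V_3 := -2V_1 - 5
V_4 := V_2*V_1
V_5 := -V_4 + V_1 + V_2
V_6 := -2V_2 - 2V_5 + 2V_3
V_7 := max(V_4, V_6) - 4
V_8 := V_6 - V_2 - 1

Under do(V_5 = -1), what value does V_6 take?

The intervention breaks the incoming arrows to V_5: V_5 := -V_4 + V_1 + V_2 no longer applies, and V_5 = -1.
V_2 = 3V_1 + 5  [with V_1=5]  = 20
V_3 = -2V_1 - 5  [with V_1=5]  = -15
V_6 = -2V_2 - 2V_5 + 2V_3  [with V_2=20, V_5=-1, V_3=-15]  = -68

-68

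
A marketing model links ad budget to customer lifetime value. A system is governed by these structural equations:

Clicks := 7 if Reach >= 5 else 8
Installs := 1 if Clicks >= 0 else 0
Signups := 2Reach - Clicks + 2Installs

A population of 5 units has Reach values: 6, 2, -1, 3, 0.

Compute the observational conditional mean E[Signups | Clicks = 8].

-4

E[Signups|Clicks=8] averages over only the 4 units with Clicks=8 (Reach = 2, -1, 3, 0): Signups = -2, -8, 0, -6, mean -4.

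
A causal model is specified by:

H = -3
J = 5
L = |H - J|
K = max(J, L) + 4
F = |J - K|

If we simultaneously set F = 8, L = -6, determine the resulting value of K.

9

Under do(F = 8, L = -6), each intervened variable's structural equation is replaced by its fixed value.
K = max(J, L) + 4  [with J=5, L=-6]  = 9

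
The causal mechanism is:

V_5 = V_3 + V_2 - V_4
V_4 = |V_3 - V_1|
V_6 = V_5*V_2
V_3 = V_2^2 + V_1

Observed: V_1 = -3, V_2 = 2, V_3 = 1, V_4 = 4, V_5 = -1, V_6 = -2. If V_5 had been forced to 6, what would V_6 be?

12

The intervention breaks the incoming arrows to V_5: V_5 = V_3 + V_2 - V_4 no longer applies, and V_5 = 6.
V_6 = V_5*V_2  [with V_5=6, V_2=2]  = 12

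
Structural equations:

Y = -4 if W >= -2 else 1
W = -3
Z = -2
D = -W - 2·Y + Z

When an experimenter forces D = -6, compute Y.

Under do(D=-6), the mechanism D = -W - 2·Y + Z is discarded; D is fixed at -6.
Since Y is not a descendant of the intervened variable, it is unaffected.
Y = -4 if W >= -2 else 1  [with W=-3]  = 1

1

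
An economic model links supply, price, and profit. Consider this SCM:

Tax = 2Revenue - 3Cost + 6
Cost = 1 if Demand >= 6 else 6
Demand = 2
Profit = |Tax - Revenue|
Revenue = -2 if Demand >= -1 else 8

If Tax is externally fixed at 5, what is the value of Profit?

7

Intervening sets Tax = 5 and removes its equation (Tax = 2Revenue - 3Cost + 6).
Revenue = -2 if Demand >= -1 else 8  [with Demand=2]  = -2
Profit = |Tax - Revenue|  [with Tax=5, Revenue=-2]  = 7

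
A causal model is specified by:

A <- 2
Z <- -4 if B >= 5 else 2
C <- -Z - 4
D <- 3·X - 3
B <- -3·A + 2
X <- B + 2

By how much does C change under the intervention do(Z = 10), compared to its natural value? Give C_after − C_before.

do(Z=10) replaces the equation Z <- -4 if B >= 5 else 2 with the constant Z = 10.
C = -Z - 4  [with Z=10]  = -14
Without intervention: B = -3·A + 2  [with A=2]  = -4; Z = -4 if B >= 5 else 2  [with B=-4]  = 2; C = -Z - 4  [with Z=2]  = -6.
Change = -14 − (-6) = -8.

-8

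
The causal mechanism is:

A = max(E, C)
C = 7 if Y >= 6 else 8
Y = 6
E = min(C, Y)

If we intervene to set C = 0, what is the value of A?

Under do(C=0), the mechanism C = 7 if Y >= 6 else 8 is discarded; C is fixed at 0.
E = min(C, Y)  [with C=0, Y=6]  = 0
A = max(E, C)  [with E=0, C=0]  = 0

0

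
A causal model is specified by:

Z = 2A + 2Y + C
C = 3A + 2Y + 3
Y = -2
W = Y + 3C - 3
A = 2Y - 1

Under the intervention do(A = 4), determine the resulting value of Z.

do(A=4) replaces the equation A = 2Y - 1 with the constant A = 4.
C = 3A + 2Y + 3  [with A=4, Y=-2]  = 11
Z = 2A + 2Y + C  [with A=4, Y=-2, C=11]  = 15

15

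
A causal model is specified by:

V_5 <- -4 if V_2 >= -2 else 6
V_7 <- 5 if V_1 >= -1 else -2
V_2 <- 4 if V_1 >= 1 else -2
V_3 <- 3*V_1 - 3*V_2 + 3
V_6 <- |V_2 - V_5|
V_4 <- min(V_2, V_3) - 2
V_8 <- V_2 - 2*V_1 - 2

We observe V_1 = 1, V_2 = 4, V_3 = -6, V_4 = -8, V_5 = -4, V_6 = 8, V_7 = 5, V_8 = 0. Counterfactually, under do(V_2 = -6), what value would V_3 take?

24

The intervention breaks the incoming arrows to V_2: V_2 <- 4 if V_1 >= 1 else -2 no longer applies, and V_2 = -6.
V_3 = 3*V_1 - 3*V_2 + 3  [with V_1=1, V_2=-6]  = 24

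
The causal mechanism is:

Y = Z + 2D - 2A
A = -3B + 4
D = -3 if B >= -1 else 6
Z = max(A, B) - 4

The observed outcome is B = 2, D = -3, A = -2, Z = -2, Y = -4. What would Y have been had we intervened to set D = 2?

6

do(D=2) replaces the equation D = -3 if B >= -1 else 6 with the constant D = 2.
A = -3B + 4  [with B=2]  = -2
Z = max(A, B) - 4  [with A=-2, B=2]  = -2
Y = Z + 2D - 2A  [with Z=-2, D=2, A=-2]  = 6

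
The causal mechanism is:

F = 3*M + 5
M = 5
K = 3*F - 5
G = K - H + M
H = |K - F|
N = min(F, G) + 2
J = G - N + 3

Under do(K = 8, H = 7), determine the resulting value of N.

Setting K = 8, H = 7 by intervention discards those variables' equations.
F = 3*M + 5  [with M=5]  = 20
G = K - H + M  [with K=8, H=7, M=5]  = 6
N = min(F, G) + 2  [with F=20, G=6]  = 8

8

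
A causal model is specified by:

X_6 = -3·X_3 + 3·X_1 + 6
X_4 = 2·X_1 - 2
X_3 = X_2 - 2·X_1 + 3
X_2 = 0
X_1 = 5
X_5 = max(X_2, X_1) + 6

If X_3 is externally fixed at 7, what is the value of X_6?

The intervention breaks the incoming arrows to X_3: X_3 = X_2 - 2·X_1 + 3 no longer applies, and X_3 = 7.
X_6 = -3·X_3 + 3·X_1 + 6  [with X_3=7, X_1=5]  = 0

0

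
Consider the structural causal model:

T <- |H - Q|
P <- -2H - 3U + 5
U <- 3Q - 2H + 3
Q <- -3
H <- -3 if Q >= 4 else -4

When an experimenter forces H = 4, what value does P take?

39

Under do(H=4), the mechanism H <- -3 if Q >= 4 else -4 is discarded; H is fixed at 4.
U = 3Q - 2H + 3  [with Q=-3, H=4]  = -14
P = -2H - 3U + 5  [with H=4, U=-14]  = 39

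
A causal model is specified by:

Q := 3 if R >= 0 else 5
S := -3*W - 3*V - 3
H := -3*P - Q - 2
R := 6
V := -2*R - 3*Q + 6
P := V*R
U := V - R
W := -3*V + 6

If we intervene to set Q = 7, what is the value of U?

-33

Under do(Q=7), the mechanism Q := 3 if R >= 0 else 5 is discarded; Q is fixed at 7.
V = -2*R - 3*Q + 6  [with R=6, Q=7]  = -27
U = V - R  [with V=-27, R=6]  = -33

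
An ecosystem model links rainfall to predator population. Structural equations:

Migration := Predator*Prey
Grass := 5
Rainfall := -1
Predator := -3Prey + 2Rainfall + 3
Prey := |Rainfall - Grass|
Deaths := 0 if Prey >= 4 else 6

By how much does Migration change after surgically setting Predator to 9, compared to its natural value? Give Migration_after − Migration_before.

156

Under do(Predator=9), the mechanism Predator := -3Prey + 2Rainfall + 3 is discarded; Predator is fixed at 9.
Prey = |Rainfall - Grass|  [with Rainfall=-1, Grass=5]  = 6
Migration = Predator*Prey  [with Predator=9, Prey=6]  = 54
Without intervention: Prey = |Rainfall - Grass|  [with Rainfall=-1, Grass=5]  = 6; Predator = -3Prey + 2Rainfall + 3  [with Prey=6, Rainfall=-1]  = -17; Migration = Predator*Prey  [with Predator=-17, Prey=6]  = -102.
Change = 54 − (-102) = 156.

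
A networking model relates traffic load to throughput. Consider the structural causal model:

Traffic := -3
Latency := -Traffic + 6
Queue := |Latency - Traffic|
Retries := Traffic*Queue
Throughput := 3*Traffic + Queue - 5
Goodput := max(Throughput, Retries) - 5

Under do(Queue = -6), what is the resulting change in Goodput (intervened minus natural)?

The intervention breaks the incoming arrows to Queue: Queue := |Latency - Traffic| no longer applies, and Queue = -6.
Retries = Traffic*Queue  [with Traffic=-3, Queue=-6]  = 18
Throughput = 3*Traffic + Queue - 5  [with Traffic=-3, Queue=-6]  = -20
Goodput = max(Throughput, Retries) - 5  [with Throughput=-20, Retries=18]  = 13
Without intervention: Latency = -Traffic + 6  [with Traffic=-3]  = 9; Queue = |Latency - Traffic|  [with Latency=9, Traffic=-3]  = 12; Retries = Traffic*Queue  [with Traffic=-3, Queue=12]  = -36; Throughput = 3*Traffic + Queue - 5  [with Traffic=-3, Queue=12]  = -2; Goodput = max(Throughput, Retries) - 5  [with Throughput=-2, Retries=-36]  = -7.
Change = 13 − (-7) = 20.

20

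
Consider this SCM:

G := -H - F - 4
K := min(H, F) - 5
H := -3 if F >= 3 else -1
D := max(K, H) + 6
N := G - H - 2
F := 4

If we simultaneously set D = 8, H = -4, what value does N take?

The joint intervention fixes D = 8, H = -4, removing each variable's own equation.
G = -H - F - 4  [with H=-4, F=4]  = -4
N = G - H - 2  [with G=-4, H=-4]  = -2

-2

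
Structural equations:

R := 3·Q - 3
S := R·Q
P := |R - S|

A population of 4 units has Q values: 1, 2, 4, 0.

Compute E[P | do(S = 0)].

do(S=0) breaks S's dependence on Q. With S=0 fixed, P across the units is 0, 3, 9, 3, mean 3.75.

3.75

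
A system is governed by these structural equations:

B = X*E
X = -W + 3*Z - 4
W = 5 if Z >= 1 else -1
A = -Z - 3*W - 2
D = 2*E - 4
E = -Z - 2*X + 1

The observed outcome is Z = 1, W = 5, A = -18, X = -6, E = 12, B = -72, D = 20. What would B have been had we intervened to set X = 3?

-18

Under do(X=3), the mechanism X = -W + 3*Z - 4 is discarded; X is fixed at 3.
E = -Z - 2*X + 1  [with Z=1, X=3]  = -6
B = X*E  [with X=3, E=-6]  = -18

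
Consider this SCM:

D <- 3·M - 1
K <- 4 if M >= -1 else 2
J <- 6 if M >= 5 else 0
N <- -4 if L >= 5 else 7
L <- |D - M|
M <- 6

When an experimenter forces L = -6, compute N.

The intervention breaks the incoming arrows to L: L <- |D - M| no longer applies, and L = -6.
N = -4 if L >= 5 else 7  [with L=-6]  = 7

7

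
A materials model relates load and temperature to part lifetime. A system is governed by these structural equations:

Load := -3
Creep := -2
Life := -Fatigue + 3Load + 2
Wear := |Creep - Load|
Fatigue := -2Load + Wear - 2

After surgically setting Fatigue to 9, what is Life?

-16

Intervening sets Fatigue = 9 and removes its equation (Fatigue := -2Load + Wear - 2).
Life = -Fatigue + 3Load + 2  [with Fatigue=9, Load=-3]  = -16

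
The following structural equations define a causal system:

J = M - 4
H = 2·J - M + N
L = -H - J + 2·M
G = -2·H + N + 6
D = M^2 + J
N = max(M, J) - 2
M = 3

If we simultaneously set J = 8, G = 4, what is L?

Under do(J = 8, G = 4), each intervened variable's structural equation is replaced by its fixed value.
N = max(M, J) - 2  [with M=3, J=8]  = 6
H = 2·J - M + N  [with J=8, M=3, N=6]  = 19
L = -H - J + 2·M  [with H=19, J=8, M=3]  = -21

-21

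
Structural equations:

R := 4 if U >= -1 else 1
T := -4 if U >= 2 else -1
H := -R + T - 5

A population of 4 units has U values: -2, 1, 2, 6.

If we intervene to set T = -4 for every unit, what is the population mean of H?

-12.25

The intervention sets T=-4 in all 4 units regardless of U. Recomputing H per unit gives -10, -13, -13, -13; average -12.25.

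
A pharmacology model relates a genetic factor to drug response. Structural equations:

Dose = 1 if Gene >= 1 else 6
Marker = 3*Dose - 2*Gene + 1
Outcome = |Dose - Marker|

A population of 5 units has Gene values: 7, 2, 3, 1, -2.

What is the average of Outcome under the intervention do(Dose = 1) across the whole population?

4.6

Under do(Dose=1), Dose's equation is replaced by Dose=1 for every unit. Per-unit Outcome: 11, 1, 3, 1, 7. Mean = 4.6.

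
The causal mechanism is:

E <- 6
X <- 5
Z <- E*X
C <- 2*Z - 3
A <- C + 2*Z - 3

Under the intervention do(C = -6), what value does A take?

Intervening sets C = -6 and removes its equation (C <- 2*Z - 3).
Z = E*X  [with E=6, X=5]  = 30
A = C + 2*Z - 3  [with C=-6, Z=30]  = 51

51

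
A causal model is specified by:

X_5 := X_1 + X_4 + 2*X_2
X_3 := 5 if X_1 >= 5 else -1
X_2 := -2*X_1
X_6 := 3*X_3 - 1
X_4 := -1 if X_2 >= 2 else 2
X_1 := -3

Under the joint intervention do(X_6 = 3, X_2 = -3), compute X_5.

-7

The joint intervention fixes X_6 = 3, X_2 = -3, removing each variable's own equation.
X_4 = -1 if X_2 >= 2 else 2  [with X_2=-3]  = 2
X_5 = X_1 + X_4 + 2*X_2  [with X_1=-3, X_4=2, X_2=-3]  = -7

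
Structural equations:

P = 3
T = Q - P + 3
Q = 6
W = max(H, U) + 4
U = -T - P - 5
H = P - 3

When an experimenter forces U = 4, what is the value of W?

8

The intervention breaks the incoming arrows to U: U = -T - P - 5 no longer applies, and U = 4.
H = P - 3  [with P=3]  = 0
W = max(H, U) + 4  [with H=0, U=4]  = 8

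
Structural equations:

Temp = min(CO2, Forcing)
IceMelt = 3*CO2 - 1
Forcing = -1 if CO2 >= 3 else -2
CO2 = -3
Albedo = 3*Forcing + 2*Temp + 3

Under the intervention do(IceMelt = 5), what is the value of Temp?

Under do(IceMelt=5), the mechanism IceMelt = 3*CO2 - 1 is discarded; IceMelt is fixed at 5.
Since Temp is not a descendant of the intervened variable, it is unaffected.
Forcing = -1 if CO2 >= 3 else -2  [with CO2=-3]  = -2
Temp = min(CO2, Forcing)  [with CO2=-3, Forcing=-2]  = -3

-3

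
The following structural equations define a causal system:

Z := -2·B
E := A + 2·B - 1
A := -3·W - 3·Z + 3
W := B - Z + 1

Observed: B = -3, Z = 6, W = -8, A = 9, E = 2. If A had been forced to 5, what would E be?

-2

Intervening sets A = 5 and removes its equation (A := -3·W - 3·Z + 3).
E = A + 2·B - 1  [with A=5, B=-3]  = -2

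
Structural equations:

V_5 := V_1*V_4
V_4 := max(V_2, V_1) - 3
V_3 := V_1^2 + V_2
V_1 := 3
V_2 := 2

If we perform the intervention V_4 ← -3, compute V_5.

-9

Intervening sets V_4 = -3 and removes its equation (V_4 := max(V_2, V_1) - 3).
V_5 = V_1*V_4  [with V_1=3, V_4=-3]  = -9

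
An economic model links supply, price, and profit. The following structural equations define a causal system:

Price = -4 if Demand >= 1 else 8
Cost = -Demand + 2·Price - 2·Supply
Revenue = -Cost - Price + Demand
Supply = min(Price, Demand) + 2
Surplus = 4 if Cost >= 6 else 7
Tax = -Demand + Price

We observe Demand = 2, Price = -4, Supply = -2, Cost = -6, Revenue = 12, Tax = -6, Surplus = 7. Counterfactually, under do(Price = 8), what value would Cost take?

Under do(Price=8), the mechanism Price = -4 if Demand >= 1 else 8 is discarded; Price is fixed at 8.
Supply = min(Price, Demand) + 2  [with Price=8, Demand=2]  = 4
Cost = -Demand + 2·Price - 2·Supply  [with Demand=2, Price=8, Supply=4]  = 6

6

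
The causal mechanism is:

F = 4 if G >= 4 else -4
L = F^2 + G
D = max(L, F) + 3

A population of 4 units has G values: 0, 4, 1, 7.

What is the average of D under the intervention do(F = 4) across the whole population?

The intervention sets F=4 in all 4 units regardless of G. Recomputing D per unit gives 19, 23, 20, 26; average 22.

22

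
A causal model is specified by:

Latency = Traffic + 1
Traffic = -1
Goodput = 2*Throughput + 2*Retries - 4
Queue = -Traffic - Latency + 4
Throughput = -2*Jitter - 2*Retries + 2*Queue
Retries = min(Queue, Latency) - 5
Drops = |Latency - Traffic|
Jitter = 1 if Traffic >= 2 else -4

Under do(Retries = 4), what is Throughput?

10

Under do(Retries=4), the mechanism Retries = min(Queue, Latency) - 5 is discarded; Retries is fixed at 4.
Latency = Traffic + 1  [with Traffic=-1]  = 0
Queue = -Traffic - Latency + 4  [with Traffic=-1, Latency=0]  = 5
Jitter = 1 if Traffic >= 2 else -4  [with Traffic=-1]  = -4
Throughput = -2*Jitter - 2*Retries + 2*Queue  [with Jitter=-4, Retries=4, Queue=5]  = 10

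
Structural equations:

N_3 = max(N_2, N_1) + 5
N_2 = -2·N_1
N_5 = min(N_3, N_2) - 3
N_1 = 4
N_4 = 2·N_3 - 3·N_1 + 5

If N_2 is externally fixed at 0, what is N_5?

-3

do(N_2=0) replaces the equation N_2 = -2·N_1 with the constant N_2 = 0.
N_3 = max(N_2, N_1) + 5  [with N_2=0, N_1=4]  = 9
N_5 = min(N_3, N_2) - 3  [with N_3=9, N_2=0]  = -3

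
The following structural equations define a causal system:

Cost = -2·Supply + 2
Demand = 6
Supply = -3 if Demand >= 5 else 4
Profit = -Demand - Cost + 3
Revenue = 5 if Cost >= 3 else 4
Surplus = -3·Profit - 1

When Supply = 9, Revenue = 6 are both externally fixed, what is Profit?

Setting Supply = 9, Revenue = 6 by intervention discards those variables' equations.
Cost = -2·Supply + 2  [with Supply=9]  = -16
Profit = -Demand - Cost + 3  [with Demand=6, Cost=-16]  = 13

13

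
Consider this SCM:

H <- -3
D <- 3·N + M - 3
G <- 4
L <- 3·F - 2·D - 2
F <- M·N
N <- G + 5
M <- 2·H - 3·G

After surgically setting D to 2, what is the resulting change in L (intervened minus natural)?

8

Intervening sets D = 2 and removes its equation (D <- 3·N + M - 3).
M = 2·H - 3·G  [with H=-3, G=4]  = -18
N = G + 5  [with G=4]  = 9
F = M·N  [with M=-18, N=9]  = -162
L = 3·F - 2·D - 2  [with F=-162, D=2]  = -492
Without intervention: M = 2·H - 3·G  [with H=-3, G=4]  = -18; N = G + 5  [with G=4]  = 9; F = M·N  [with M=-18, N=9]  = -162; D = 3·N + M - 3  [with N=9, M=-18]  = 6; L = 3·F - 2·D - 2  [with F=-162, D=6]  = -500.
Change = -492 − (-500) = 8.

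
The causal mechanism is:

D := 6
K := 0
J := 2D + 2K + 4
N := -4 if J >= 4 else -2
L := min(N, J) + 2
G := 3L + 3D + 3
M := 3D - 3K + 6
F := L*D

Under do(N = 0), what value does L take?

2

Intervening sets N = 0 and removes its equation (N := -4 if J >= 4 else -2).
J = 2D + 2K + 4  [with D=6, K=0]  = 16
L = min(N, J) + 2  [with N=0, J=16]  = 2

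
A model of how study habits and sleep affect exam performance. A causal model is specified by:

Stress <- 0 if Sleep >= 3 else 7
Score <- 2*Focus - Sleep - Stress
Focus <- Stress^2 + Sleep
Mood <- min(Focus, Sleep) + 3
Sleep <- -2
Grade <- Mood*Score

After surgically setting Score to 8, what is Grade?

8

Under do(Score=8), the mechanism Score <- 2*Focus - Sleep - Stress is discarded; Score is fixed at 8.
Stress = 0 if Sleep >= 3 else 7  [with Sleep=-2]  = 7
Focus = Stress^2 + Sleep  [with Stress=7, Sleep=-2]  = 47
Mood = min(Focus, Sleep) + 3  [with Focus=47, Sleep=-2]  = 1
Grade = Mood*Score  [with Mood=1, Score=8]  = 8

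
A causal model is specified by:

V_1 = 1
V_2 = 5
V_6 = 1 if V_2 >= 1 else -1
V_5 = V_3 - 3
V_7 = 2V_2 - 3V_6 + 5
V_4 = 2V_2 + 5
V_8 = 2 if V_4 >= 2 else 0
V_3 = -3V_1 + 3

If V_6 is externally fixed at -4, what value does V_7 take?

27

Intervening sets V_6 = -4 and removes its equation (V_6 = 1 if V_2 >= 1 else -1).
V_7 = 2V_2 - 3V_6 + 5  [with V_2=5, V_6=-4]  = 27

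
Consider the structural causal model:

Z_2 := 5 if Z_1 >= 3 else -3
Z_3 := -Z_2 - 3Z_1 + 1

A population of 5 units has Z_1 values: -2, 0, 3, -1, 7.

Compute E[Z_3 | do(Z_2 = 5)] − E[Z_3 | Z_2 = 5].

do(Z_2=5) breaks Z_2's dependence on Z_1. With Z_2=5 fixed, Z_3 across the units is 2, -4, -13, -1, -25, mean -8.2.
Observing Z_2=5 restricts to units where Z_2's equation naturally yields 5: Z_1 ∈ {3, 7}. In that subpopulation Z_3 = -13, -25, mean -19.
Difference = -8.2 − (-19) = 10.8.

10.8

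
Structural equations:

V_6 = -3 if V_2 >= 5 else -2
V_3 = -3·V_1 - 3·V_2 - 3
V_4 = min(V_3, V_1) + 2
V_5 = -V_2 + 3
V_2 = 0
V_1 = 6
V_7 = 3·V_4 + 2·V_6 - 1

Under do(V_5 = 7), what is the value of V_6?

-2

The intervention breaks the incoming arrows to V_5: V_5 = -V_2 + 3 no longer applies, and V_5 = 7.
Since V_6 is not a descendant of the intervened variable, it is unaffected.
V_6 = -3 if V_2 >= 5 else -2  [with V_2=0]  = -2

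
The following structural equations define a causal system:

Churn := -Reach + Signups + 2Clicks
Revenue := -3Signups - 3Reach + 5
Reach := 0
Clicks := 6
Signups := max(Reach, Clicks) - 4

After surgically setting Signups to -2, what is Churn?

The intervention breaks the incoming arrows to Signups: Signups := max(Reach, Clicks) - 4 no longer applies, and Signups = -2.
Churn = -Reach + Signups + 2Clicks  [with Reach=0, Signups=-2, Clicks=6]  = 10

10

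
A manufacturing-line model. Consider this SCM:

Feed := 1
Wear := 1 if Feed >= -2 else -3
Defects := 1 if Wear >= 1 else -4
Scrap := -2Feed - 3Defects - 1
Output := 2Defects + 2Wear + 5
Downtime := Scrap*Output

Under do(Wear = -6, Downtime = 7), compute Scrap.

9

The joint intervention fixes Wear = -6, Downtime = 7, removing each variable's own equation.
Defects = 1 if Wear >= 1 else -4  [with Wear=-6]  = -4
Scrap = -2Feed - 3Defects - 1  [with Feed=1, Defects=-4]  = 9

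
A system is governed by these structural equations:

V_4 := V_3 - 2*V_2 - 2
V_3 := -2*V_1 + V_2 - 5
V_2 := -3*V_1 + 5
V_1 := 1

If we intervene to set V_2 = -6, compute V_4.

Under do(V_2=-6), the mechanism V_2 := -3*V_1 + 5 is discarded; V_2 is fixed at -6.
V_3 = -2*V_1 + V_2 - 5  [with V_1=1, V_2=-6]  = -13
V_4 = V_3 - 2*V_2 - 2  [with V_3=-13, V_2=-6]  = -3

-3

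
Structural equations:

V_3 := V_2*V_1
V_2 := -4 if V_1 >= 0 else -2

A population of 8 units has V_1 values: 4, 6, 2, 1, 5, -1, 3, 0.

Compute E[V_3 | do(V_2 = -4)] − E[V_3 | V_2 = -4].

2

do(V_2=-4) breaks V_2's dependence on V_1. With V_2=-4 fixed, V_3 across the units is -16, -24, -8, -4, -20, 4, -12, 0, mean -10.
E[V_3|V_2=-4] averages over only the 7 units with V_2=-4 (V_1 = 4, 6, 2, 1, 5, 3, 0): V_3 = -16, -24, -8, -4, -20, -12, 0, mean -12.
Difference = -10 − (-12) = 2.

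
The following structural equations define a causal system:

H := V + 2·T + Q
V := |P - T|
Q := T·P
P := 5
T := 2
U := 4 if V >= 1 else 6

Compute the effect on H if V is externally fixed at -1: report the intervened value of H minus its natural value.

-4

The intervention breaks the incoming arrows to V: V := |P - T| no longer applies, and V = -1.
Q = T·P  [with T=2, P=5]  = 10
H = V + 2·T + Q  [with V=-1, T=2, Q=10]  = 13
Without intervention: V = |P - T|  [with P=5, T=2]  = 3; Q = T·P  [with T=2, P=5]  = 10; H = V + 2·T + Q  [with V=3, T=2, Q=10]  = 17.
Change = 13 − 17 = -4.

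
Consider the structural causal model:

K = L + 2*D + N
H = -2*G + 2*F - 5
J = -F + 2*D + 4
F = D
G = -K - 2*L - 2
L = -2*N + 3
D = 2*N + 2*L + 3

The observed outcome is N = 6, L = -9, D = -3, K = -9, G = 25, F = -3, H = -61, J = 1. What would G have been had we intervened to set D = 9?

do(D=9) replaces the equation D = 2*N + 2*L + 3 with the constant D = 9.
L = -2*N + 3  [with N=6]  = -9
K = L + 2*D + N  [with L=-9, D=9, N=6]  = 15
G = -K - 2*L - 2  [with K=15, L=-9]  = 1

1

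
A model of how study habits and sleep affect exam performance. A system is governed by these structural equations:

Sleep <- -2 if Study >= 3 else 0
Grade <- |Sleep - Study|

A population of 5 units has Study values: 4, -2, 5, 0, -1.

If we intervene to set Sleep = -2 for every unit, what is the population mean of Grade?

3.2

do(Sleep=-2) breaks Sleep's dependence on Study. With Sleep=-2 fixed, Grade across the units is 6, 0, 7, 2, 1, mean 3.2.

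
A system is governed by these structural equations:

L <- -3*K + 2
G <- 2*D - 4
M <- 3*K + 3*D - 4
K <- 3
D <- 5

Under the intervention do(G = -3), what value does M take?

20

do(G=-3) replaces the equation G <- 2*D - 4 with the constant G = -3.
M is not downstream of the intervention, so its value is determined by the original equations.
M = 3*K + 3*D - 4  [with K=3, D=5]  = 20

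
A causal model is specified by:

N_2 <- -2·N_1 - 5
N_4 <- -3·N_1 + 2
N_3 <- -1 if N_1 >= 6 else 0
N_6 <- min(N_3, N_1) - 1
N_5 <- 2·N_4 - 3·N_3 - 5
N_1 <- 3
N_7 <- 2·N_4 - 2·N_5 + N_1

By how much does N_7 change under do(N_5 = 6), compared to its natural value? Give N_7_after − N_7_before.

-50

Under do(N_5=6), the mechanism N_5 <- 2·N_4 - 3·N_3 - 5 is discarded; N_5 is fixed at 6.
N_4 = -3·N_1 + 2  [with N_1=3]  = -7
N_7 = 2·N_4 - 2·N_5 + N_1  [with N_4=-7, N_5=6, N_1=3]  = -23
Without intervention: N_3 = -1 if N_1 >= 6 else 0  [with N_1=3]  = 0; N_4 = -3·N_1 + 2  [with N_1=3]  = -7; N_5 = 2·N_4 - 3·N_3 - 5  [with N_4=-7, N_3=0]  = -19; N_7 = 2·N_4 - 2·N_5 + N_1  [with N_4=-7, N_5=-19, N_1=3]  = 27.
Change = -23 − 27 = -50.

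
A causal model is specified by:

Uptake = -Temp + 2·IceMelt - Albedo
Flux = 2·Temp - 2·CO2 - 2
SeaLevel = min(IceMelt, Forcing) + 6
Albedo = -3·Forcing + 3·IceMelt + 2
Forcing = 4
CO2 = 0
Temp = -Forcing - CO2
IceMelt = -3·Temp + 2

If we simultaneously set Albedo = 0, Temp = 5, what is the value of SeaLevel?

The joint intervention fixes Albedo = 0, Temp = 5, removing each variable's own equation.
IceMelt = -3·Temp + 2  [with Temp=5]  = -13
SeaLevel = min(IceMelt, Forcing) + 6  [with IceMelt=-13, Forcing=4]  = -7

-7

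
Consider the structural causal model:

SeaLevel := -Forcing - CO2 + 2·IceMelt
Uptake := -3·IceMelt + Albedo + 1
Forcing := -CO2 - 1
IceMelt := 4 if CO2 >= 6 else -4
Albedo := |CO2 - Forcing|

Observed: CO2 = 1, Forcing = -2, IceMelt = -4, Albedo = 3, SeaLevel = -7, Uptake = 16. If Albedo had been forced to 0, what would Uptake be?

13

Under do(Albedo=0), the mechanism Albedo := |CO2 - Forcing| is discarded; Albedo is fixed at 0.
IceMelt = 4 if CO2 >= 6 else -4  [with CO2=1]  = -4
Uptake = -3·IceMelt + Albedo + 1  [with IceMelt=-4, Albedo=0]  = 13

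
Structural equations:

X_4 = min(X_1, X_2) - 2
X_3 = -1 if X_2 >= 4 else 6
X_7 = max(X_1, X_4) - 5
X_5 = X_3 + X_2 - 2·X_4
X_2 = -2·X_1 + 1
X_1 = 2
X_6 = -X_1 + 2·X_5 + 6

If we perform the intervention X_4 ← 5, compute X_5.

Intervening sets X_4 = 5 and removes its equation (X_4 = min(X_1, X_2) - 2).
X_2 = -2·X_1 + 1  [with X_1=2]  = -3
X_3 = -1 if X_2 >= 4 else 6  [with X_2=-3]  = 6
X_5 = X_3 + X_2 - 2·X_4  [with X_3=6, X_2=-3, X_4=5]  = -7

-7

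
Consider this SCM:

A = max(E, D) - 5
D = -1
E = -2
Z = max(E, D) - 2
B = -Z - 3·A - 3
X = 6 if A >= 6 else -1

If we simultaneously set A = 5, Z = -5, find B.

-13

The joint intervention fixes A = 5, Z = -5, removing each variable's own equation.
B = -Z - 3·A - 3  [with Z=-5, A=5]  = -13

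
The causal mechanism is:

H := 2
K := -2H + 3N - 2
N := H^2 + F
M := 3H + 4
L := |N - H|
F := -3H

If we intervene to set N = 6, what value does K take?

The intervention breaks the incoming arrows to N: N := H^2 + F no longer applies, and N = 6.
K = -2H + 3N - 2  [with H=2, N=6]  = 12

12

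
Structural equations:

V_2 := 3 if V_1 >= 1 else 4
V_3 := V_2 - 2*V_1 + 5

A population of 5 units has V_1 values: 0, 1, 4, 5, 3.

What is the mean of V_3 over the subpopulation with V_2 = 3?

Conditioning on V_2=3 selects the 4 unit(s) with V_1 ∈ {1, 4, 5, 3}. Their V_3 values: 6, 0, -2, 2. Mean = 1.5.

1.5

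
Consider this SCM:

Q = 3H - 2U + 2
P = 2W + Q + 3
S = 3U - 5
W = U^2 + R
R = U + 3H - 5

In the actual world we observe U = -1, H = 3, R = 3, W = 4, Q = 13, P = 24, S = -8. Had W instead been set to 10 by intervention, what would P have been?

Under do(W=10), the mechanism W = U^2 + R is discarded; W is fixed at 10.
Q = 3H - 2U + 2  [with H=3, U=-1]  = 13
P = 2W + Q + 3  [with W=10, Q=13]  = 36

36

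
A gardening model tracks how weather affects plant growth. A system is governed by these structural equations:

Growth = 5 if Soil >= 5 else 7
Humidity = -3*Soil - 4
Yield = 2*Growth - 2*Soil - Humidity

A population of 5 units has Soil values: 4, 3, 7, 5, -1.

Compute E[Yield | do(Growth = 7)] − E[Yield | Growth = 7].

1.6

Under do(Growth=7), Growth's equation is replaced by Growth=7 for every unit. Per-unit Yield: 22, 21, 25, 23, 17. Mean = 21.6.
Observing Growth=7 restricts to units where Growth's equation naturally yields 7: Soil ∈ {4, 3, -1}. In that subpopulation Yield = 22, 21, 17, mean 20.
Difference = 21.6 − 20 = 1.6.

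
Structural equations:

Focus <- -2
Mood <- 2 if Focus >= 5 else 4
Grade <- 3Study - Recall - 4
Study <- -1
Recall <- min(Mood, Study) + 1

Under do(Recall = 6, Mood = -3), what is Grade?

-13

The joint intervention fixes Recall = 6, Mood = -3, removing each variable's own equation.
Grade = 3Study - Recall - 4  [with Study=-1, Recall=6]  = -13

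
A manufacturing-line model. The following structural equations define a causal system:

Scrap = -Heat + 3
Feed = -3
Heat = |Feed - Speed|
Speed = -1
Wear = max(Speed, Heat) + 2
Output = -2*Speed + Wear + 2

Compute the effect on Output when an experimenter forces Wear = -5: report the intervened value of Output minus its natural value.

Under do(Wear=-5), the mechanism Wear = max(Speed, Heat) + 2 is discarded; Wear is fixed at -5.
Output = -2*Speed + Wear + 2  [with Speed=-1, Wear=-5]  = -1
Without intervention: Heat = |Feed - Speed|  [with Feed=-3, Speed=-1]  = 2; Wear = max(Speed, Heat) + 2  [with Speed=-1, Heat=2]  = 4; Output = -2*Speed + Wear + 2  [with Speed=-1, Wear=4]  = 8.
Change = -1 − 8 = -9.

-9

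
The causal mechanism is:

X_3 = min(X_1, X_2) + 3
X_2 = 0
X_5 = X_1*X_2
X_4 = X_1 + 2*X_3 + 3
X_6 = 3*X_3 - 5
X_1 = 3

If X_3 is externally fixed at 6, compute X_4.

The intervention breaks the incoming arrows to X_3: X_3 = min(X_1, X_2) + 3 no longer applies, and X_3 = 6.
X_4 = X_1 + 2*X_3 + 3  [with X_1=3, X_3=6]  = 18

18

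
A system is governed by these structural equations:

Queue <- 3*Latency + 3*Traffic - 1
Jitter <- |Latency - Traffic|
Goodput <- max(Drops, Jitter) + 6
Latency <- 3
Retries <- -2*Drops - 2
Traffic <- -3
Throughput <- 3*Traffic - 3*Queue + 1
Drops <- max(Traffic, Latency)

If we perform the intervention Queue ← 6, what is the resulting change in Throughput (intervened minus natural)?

-21

The intervention breaks the incoming arrows to Queue: Queue <- 3*Latency + 3*Traffic - 1 no longer applies, and Queue = 6.
Throughput = 3*Traffic - 3*Queue + 1  [with Traffic=-3, Queue=6]  = -26
Without intervention: Queue = 3*Latency + 3*Traffic - 1  [with Latency=3, Traffic=-3]  = -1; Throughput = 3*Traffic - 3*Queue + 1  [with Traffic=-3, Queue=-1]  = -5.
Change = -26 − (-5) = -21.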